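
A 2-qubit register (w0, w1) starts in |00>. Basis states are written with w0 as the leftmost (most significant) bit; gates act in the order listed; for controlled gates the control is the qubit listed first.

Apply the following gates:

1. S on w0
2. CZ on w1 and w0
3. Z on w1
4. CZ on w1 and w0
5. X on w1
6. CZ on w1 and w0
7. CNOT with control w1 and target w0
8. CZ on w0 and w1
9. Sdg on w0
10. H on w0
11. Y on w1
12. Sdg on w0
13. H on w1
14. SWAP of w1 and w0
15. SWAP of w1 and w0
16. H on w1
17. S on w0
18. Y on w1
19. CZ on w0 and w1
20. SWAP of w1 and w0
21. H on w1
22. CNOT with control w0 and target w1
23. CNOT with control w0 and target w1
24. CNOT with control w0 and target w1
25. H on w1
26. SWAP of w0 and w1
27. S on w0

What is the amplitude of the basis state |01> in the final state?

|01> carries amplitude sqrt(2)*I/2 in the final state. Key observation: the block from step 11 through step 18 cancels to the identity and can be dropped.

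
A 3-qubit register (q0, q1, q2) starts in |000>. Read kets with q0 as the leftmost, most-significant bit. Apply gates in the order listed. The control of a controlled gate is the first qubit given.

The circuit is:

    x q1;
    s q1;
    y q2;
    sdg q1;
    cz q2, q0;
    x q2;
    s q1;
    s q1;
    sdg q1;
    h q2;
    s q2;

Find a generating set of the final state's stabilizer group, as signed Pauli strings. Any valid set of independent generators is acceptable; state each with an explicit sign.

The stabilizer group can be generated by +IIY, +ZII, -IZI, among other valid generating sets.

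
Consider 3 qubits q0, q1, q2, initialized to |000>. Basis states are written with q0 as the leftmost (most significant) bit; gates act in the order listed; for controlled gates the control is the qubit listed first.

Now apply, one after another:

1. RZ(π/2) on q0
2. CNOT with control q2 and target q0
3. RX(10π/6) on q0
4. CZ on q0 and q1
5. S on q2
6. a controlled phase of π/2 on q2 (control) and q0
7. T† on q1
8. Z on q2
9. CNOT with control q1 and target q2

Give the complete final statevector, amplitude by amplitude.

The final amplitudes are sqrt(3)*exp(3*I*pi/4)/2 on |000>, -exp(I*pi/4)/2 on |100>, and 0 on every other basis state.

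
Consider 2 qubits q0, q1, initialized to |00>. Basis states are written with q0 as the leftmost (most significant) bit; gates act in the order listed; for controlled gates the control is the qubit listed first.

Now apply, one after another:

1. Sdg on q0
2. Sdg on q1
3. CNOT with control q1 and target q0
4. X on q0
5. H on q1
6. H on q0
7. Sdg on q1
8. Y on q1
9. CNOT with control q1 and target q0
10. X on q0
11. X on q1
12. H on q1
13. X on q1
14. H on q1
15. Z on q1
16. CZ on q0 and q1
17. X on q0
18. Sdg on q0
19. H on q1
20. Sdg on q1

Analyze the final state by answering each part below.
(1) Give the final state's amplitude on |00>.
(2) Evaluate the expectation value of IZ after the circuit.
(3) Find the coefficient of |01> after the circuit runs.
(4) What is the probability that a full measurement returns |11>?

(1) The final state's coefficient on |00> equals sqrt(2)*(1 - I)/4.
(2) In the final state, IZ has expectation 0.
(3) The final state's coefficient on |01> equals sqrt(2)*(-1 + I)/4.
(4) Outcome |11> occurs with probability 1/4.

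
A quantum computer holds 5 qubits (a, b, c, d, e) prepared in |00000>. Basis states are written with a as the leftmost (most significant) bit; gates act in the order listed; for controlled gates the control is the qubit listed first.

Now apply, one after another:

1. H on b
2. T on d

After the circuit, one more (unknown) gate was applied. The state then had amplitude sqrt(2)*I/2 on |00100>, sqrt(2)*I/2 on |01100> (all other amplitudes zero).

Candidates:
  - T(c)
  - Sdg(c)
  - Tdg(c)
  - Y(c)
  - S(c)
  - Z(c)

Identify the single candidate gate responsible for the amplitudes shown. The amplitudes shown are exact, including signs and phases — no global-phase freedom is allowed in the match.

It was Y(c) that produced the state shown.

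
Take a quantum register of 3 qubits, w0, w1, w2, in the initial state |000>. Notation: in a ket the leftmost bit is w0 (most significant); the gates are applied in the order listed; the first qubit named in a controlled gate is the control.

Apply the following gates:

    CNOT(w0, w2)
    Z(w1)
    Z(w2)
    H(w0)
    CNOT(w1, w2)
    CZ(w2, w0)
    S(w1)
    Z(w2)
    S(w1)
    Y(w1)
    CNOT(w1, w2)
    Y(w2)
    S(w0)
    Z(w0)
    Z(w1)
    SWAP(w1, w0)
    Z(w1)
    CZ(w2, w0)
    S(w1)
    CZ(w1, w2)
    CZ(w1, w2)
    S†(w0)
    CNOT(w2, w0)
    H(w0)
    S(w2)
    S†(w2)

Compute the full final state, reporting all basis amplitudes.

After the circuit, the state carries amplitude I/2 on |000>, 0 on |001>, -I/2 on |010>, 0 on |011>, -I/2 on |100>, 0 on |101>, I/2 on |110>, 0 on |111>.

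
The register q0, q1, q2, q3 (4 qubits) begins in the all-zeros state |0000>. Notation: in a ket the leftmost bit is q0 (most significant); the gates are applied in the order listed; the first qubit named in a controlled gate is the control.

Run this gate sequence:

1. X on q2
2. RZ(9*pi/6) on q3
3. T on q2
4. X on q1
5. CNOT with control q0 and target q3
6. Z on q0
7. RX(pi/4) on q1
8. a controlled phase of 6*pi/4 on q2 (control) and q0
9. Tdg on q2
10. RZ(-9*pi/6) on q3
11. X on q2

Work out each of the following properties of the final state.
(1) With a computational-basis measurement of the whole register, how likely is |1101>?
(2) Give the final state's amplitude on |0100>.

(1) A full measurement returns |1101> with probability 0.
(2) The final state's coefficient on |0100> equals sqrt(sqrt(2) + 2)/2.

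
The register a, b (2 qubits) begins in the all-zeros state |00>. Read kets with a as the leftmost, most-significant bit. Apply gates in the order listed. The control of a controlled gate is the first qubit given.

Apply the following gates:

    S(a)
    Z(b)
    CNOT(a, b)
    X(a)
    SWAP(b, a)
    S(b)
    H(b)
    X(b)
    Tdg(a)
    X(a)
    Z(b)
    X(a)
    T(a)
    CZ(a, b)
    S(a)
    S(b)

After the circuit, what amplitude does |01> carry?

The final state's coefficient on |01> equals sqrt(2)/2.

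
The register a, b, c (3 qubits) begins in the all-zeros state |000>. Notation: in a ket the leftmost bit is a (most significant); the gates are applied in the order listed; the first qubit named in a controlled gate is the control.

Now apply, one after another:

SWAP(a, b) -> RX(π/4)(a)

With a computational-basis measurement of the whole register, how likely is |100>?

Outcome |100> occurs with probability 1/2 - sqrt(2)/4.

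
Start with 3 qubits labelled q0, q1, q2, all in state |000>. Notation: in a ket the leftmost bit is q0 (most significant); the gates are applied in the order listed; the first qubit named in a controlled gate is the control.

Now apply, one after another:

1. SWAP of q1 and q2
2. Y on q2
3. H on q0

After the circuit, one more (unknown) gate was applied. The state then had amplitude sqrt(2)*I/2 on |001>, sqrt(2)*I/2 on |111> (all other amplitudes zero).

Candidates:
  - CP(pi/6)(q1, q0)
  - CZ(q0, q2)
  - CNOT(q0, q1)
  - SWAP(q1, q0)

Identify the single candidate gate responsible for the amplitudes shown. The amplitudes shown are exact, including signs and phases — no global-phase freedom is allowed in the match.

The applied gate was CNOT(q0, q1).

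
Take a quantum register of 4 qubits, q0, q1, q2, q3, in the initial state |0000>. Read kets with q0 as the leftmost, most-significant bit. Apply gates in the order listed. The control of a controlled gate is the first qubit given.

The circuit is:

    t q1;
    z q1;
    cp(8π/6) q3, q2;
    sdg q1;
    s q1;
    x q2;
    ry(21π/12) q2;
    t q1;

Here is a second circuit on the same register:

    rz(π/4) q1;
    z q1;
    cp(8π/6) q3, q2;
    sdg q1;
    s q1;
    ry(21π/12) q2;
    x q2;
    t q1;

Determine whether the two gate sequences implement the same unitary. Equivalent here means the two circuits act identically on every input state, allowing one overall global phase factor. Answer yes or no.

No — the two circuits implement different unitaries, even allowing a global phase.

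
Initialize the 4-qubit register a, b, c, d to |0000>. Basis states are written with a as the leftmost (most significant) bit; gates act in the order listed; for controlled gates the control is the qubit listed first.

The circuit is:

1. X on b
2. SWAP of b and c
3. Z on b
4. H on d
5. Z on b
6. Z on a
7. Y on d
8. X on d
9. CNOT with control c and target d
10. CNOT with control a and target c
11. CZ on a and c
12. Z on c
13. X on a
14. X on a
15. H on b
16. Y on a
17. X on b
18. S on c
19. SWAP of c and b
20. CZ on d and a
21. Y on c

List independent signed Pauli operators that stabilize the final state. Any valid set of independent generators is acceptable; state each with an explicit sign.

The final state is stabilized by the group generated by -IIXI, +IIIX, -ZIII, -IZII; other independent generating sets are equally valid.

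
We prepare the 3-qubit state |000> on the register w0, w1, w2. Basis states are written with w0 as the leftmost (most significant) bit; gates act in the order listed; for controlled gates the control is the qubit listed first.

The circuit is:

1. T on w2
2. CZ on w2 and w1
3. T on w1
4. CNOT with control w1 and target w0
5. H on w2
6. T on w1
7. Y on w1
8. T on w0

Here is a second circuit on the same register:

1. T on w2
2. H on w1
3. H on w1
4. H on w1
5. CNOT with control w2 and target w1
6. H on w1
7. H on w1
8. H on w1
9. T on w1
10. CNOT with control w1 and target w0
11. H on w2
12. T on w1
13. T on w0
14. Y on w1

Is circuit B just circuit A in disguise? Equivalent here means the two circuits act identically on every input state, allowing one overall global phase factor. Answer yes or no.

Yes, they are equivalent — the unitaries differ by at most a global phase.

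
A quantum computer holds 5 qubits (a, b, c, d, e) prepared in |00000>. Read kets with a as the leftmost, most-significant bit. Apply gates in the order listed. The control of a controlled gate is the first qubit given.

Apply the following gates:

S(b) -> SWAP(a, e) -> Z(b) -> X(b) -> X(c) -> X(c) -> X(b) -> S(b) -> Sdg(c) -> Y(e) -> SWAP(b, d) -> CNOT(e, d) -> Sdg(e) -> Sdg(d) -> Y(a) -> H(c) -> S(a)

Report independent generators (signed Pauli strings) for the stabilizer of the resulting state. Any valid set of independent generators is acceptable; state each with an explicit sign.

The stabilizer group can be generated by +IIXII, -ZIIII, +IZIII, -IIIZI, -IIIIZ, among other valid generating sets. Key observation: the block from step 4 through step 7 cancels to the identity and can be dropped.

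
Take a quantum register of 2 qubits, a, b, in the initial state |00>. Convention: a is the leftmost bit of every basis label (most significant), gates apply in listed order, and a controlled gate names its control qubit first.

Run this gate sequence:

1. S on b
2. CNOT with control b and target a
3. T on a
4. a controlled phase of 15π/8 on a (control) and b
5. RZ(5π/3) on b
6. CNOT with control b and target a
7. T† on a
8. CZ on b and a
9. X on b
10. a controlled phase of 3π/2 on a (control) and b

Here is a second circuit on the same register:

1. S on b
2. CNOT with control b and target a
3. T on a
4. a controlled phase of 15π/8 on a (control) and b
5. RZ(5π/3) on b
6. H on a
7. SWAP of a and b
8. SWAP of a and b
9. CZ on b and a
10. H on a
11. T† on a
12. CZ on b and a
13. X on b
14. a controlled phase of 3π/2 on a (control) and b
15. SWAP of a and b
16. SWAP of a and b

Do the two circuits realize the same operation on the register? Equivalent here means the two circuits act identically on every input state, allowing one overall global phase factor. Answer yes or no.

Yes — the two circuits implement the same unitary up to a global phase.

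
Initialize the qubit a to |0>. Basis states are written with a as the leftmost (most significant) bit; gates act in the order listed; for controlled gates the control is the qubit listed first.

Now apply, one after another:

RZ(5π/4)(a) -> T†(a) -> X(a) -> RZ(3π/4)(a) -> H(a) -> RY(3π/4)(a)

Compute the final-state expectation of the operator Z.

In the final state, Z has expectation sqrt(2)/2.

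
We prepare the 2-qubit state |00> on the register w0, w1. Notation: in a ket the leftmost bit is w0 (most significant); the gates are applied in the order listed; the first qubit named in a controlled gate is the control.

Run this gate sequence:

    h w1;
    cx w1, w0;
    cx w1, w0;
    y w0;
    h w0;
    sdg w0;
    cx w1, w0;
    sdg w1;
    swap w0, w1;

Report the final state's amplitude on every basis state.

The resulting statevector has amplitude I/2 on |00>, -1/2 on |01>, I/2 on |10>, 1/2 on |11>. Key observation: steps 2-3 multiply out to the identity, so the circuit reduces to the remaining gates.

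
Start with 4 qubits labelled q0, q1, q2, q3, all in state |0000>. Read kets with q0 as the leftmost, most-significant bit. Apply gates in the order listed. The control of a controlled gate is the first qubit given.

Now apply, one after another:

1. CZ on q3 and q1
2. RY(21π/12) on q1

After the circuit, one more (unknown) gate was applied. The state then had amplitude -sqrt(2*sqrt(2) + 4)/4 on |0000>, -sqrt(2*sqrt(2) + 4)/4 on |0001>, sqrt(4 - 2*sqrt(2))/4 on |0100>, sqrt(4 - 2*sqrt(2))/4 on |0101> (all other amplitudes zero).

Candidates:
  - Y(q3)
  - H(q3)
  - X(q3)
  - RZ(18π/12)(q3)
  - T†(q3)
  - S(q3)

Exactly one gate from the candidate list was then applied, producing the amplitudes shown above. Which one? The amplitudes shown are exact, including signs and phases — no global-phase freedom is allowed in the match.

The applied gate was H(q3).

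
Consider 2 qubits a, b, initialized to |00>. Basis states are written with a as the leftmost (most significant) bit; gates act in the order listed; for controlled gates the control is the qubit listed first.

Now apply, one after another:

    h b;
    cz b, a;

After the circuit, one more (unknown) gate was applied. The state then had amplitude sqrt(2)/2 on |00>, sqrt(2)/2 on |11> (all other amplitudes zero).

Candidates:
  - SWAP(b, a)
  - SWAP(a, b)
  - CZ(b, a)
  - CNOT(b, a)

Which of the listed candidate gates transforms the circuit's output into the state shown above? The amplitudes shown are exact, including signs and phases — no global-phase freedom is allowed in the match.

It was CNOT(b, a) that produced the state shown.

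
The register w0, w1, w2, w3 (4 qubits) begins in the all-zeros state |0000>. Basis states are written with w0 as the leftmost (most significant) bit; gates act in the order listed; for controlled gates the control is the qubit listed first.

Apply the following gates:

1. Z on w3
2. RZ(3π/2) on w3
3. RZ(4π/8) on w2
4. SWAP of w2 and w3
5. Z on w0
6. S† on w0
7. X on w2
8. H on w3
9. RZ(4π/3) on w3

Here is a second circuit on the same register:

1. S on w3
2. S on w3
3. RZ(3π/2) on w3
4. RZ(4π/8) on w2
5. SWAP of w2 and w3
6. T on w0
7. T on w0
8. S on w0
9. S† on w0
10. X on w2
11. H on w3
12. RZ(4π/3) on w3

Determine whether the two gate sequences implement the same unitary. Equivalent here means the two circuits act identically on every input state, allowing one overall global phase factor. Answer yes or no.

Yes: on every input state the two circuits agree up to one overall phase factor.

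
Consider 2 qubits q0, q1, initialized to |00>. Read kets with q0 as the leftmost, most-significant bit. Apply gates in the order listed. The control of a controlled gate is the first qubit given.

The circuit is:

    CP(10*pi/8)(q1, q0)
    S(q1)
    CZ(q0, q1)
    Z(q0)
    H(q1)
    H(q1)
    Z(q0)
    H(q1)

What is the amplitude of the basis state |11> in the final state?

|11> carries amplitude 0 in the final state.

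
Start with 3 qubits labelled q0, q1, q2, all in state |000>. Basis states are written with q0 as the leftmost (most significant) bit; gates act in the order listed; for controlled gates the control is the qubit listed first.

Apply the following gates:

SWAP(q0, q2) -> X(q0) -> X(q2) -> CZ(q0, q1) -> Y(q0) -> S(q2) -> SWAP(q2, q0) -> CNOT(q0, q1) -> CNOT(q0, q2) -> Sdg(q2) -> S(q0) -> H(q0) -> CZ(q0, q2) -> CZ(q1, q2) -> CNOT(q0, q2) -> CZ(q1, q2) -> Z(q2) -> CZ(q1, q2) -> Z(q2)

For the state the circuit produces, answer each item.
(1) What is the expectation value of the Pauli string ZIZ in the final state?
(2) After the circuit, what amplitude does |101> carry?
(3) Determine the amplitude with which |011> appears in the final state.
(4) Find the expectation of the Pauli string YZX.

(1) In the final state, ZIZ has expectation -1.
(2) The amplitude on |101> is 0.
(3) The final state's coefficient on |011> equals -sqrt(2)/2.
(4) The observable YZX averages to 0.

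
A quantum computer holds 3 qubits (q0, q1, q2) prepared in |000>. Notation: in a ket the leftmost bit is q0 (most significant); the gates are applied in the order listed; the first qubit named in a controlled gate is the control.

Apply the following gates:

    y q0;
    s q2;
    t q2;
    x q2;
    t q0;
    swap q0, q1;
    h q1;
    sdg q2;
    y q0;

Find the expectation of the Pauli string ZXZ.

The expectation value of ZXZ is -1.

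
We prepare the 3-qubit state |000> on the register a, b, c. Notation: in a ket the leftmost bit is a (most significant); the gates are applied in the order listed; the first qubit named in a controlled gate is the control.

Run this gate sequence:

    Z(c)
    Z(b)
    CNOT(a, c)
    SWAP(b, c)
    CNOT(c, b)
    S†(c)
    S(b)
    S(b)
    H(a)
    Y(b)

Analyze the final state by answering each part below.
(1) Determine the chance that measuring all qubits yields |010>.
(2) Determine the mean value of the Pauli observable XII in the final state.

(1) The probability of measuring |010> is 1/2.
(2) In the final state, XII has expectation 1.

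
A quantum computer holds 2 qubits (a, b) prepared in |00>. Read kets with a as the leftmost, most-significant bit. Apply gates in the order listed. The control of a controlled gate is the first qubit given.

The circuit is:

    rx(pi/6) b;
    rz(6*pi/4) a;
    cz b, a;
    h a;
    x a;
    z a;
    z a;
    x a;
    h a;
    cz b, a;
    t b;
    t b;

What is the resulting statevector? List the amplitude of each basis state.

After the circuit, the state carries amplitude (-sqrt(6) - sqrt(2))*exp(I*pi/4)/4 on |00>, (-sqrt(6) + sqrt(2))*exp(I*pi/4)/4 on |01>, 0 on |10>, 0 on |11>. Key observation: steps 3-10 multiply out to the identity, so the circuit reduces to the remaining gates.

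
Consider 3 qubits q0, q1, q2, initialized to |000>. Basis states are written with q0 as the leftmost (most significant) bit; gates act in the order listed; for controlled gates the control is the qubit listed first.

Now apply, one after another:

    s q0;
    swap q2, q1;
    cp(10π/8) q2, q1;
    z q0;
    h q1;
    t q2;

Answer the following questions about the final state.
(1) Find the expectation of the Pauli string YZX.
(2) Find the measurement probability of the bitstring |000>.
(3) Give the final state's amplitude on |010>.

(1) In the final state, YZX has expectation 0.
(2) A full measurement returns |000> with probability 1/2.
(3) The amplitude on |010> is sqrt(2)/2.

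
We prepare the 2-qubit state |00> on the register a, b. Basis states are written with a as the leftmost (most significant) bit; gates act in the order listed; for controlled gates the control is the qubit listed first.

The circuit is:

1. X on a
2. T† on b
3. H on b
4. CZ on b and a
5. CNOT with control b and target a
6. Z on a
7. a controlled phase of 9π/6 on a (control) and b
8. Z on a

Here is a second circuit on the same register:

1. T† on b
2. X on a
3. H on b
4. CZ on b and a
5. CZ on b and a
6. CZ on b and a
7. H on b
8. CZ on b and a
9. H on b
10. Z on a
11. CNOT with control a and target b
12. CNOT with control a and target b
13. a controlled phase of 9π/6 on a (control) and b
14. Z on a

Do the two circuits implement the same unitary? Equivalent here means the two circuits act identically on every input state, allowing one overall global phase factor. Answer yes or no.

No, they are not equivalent — no single phase factor reconciles the two unitaries.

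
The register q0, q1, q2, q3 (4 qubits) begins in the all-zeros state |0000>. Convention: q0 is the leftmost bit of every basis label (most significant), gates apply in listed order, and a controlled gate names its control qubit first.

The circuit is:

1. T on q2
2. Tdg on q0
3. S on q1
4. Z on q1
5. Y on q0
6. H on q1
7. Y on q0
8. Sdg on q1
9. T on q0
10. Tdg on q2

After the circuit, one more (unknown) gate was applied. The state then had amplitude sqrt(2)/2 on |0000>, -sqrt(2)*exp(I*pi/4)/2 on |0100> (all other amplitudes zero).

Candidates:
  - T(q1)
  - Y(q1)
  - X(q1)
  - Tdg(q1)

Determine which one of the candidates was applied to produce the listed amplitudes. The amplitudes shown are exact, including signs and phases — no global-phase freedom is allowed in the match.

The applied gate was Tdg(q1).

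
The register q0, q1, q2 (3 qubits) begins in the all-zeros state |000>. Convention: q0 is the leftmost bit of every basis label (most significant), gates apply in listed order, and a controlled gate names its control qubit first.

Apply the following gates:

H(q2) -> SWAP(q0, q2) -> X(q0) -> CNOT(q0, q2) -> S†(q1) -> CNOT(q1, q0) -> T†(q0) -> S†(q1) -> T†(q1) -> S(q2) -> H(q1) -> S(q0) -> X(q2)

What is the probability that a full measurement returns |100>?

A full measurement returns |100> with probability 1/4.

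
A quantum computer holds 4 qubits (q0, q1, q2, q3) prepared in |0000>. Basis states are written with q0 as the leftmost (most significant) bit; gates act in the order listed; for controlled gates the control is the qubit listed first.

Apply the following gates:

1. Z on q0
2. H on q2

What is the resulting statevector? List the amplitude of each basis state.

After the circuit, the state carries amplitude sqrt(2)/2 on |0000>, sqrt(2)/2 on |0010>, and 0 on every other basis state.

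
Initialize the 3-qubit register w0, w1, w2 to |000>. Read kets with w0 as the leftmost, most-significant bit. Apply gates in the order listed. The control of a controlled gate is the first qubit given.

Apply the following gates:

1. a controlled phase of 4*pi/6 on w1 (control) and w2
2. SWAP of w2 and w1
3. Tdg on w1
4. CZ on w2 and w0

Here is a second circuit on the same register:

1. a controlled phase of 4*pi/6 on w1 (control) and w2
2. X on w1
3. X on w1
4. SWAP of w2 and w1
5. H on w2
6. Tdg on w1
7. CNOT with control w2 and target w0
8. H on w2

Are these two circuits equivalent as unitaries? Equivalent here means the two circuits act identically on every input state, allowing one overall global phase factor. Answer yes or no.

No: there is an input state on which the two circuits produce genuinely different outputs (not merely differing by a phase).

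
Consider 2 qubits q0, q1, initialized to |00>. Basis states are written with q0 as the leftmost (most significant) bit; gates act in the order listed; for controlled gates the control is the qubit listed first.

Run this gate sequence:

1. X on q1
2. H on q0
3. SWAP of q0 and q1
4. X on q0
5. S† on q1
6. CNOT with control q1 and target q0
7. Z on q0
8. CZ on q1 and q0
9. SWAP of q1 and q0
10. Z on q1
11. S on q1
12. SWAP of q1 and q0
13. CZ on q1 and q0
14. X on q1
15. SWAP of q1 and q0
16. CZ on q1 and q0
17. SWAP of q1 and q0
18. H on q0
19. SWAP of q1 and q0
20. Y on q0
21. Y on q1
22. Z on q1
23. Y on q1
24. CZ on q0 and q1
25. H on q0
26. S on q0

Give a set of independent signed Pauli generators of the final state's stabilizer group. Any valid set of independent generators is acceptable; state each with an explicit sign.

One valid set of independent stabilizer generators is -IX, -ZI (any independent generating set of the same group is equally correct).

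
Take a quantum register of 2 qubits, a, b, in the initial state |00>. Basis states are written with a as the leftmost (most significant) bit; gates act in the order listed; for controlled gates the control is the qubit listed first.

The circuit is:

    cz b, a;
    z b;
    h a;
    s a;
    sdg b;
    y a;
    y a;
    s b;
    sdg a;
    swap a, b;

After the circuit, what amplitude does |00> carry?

The amplitude on |00> is sqrt(2)/2. Key observation: the block from step 4 through step 9 cancels to the identity and can be dropped.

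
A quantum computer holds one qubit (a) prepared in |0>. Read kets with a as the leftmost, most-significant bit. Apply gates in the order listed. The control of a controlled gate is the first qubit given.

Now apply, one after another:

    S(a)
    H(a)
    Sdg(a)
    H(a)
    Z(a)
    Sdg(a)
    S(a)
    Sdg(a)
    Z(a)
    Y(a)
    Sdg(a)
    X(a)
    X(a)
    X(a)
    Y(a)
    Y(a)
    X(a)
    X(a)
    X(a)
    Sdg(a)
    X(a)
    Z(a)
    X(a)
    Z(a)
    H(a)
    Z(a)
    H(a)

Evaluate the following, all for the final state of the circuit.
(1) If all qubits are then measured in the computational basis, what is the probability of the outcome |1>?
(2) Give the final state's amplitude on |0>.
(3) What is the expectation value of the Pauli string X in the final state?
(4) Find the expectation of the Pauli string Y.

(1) Outcome |1> occurs with probability 1/2. Key observation: gates 12-19 undo each other exactly, leaving only the rest of the circuit to track.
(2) The amplitude on |0> is 1/2 + I/2.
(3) The observable X averages to 1.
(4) The expectation value of Y is 0.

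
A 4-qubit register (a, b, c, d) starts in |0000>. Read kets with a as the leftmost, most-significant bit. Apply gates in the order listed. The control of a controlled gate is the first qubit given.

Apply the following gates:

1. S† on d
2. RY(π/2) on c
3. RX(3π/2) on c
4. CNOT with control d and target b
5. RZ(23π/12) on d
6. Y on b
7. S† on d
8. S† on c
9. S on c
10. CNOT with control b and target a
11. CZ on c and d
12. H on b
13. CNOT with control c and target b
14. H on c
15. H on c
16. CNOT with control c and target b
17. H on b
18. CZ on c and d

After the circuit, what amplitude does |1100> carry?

The final state's coefficient on |1100> equals (-1 + I)*exp(I*pi/24)/2. Key observation: the block from step 11 through step 18 cancels to the identity and can be dropped.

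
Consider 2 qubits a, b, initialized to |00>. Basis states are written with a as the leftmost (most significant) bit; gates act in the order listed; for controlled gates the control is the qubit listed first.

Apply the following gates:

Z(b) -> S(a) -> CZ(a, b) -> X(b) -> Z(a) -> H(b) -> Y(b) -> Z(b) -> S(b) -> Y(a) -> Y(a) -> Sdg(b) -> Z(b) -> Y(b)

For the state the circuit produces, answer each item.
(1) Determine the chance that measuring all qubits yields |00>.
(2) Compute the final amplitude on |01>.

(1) The probability of measuring |00> is 1/2. Key observation: steps 7-14 multiply out to the identity, so the circuit reduces to the remaining gates.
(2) |01> carries amplitude -sqrt(2)/2 in the final state.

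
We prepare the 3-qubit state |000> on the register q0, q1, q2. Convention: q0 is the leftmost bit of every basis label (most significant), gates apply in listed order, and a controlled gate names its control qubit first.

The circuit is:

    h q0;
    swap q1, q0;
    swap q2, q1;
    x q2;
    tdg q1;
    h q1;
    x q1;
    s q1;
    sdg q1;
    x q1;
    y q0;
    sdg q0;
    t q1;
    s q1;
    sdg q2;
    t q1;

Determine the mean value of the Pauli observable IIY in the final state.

In the final state, IIY has expectation -1.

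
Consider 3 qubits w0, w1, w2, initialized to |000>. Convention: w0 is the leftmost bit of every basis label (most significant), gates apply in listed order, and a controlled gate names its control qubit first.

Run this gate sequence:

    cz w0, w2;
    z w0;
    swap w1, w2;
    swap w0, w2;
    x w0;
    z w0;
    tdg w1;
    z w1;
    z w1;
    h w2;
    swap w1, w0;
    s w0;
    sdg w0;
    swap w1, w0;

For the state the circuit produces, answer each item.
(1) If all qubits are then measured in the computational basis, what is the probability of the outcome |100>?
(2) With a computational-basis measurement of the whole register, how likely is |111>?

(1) Outcome |100> occurs with probability 1/2.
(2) The probability of measuring |111> is 0.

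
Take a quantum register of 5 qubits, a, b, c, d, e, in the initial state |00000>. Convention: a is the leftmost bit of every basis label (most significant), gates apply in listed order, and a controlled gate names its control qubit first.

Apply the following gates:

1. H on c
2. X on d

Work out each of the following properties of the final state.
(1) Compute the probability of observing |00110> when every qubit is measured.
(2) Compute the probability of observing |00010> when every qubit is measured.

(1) Outcome |00110> occurs with probability 1/2.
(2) The probability of measuring |00010> is 1/2.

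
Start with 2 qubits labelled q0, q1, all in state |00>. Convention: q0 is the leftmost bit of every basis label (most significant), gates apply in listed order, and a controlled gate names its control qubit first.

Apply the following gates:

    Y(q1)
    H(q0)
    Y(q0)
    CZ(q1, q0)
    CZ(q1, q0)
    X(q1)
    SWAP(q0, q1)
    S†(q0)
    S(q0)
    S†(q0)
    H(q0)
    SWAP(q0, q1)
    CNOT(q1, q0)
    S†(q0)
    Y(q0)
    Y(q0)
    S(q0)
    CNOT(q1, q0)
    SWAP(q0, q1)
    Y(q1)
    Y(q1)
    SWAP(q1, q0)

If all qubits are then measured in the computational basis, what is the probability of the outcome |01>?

Outcome |01> occurs with probability 1/4. Key observation: the block from step 13 through step 18 cancels to the identity and can be dropped.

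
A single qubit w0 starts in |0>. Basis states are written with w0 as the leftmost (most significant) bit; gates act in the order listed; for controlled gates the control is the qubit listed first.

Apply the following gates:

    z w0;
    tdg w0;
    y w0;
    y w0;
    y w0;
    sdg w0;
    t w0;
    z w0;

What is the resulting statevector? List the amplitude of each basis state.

After the circuit, the state carries amplitude 0 on |0>, -exp(I*pi/4) on |1>.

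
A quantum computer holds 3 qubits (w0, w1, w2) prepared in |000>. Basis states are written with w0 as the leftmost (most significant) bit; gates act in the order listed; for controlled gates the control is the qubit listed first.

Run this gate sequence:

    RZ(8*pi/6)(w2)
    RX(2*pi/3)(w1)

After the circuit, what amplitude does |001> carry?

The final state's coefficient on |001> equals 0.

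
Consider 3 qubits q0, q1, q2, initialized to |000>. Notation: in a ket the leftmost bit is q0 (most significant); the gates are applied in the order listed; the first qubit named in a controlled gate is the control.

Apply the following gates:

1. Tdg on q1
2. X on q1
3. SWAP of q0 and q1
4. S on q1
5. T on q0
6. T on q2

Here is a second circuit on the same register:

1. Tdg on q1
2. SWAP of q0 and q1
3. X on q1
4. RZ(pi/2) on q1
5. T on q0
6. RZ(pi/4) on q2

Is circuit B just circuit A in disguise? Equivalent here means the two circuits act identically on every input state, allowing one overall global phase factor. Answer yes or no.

No — the two circuits implement different unitaries, even allowing a global phase.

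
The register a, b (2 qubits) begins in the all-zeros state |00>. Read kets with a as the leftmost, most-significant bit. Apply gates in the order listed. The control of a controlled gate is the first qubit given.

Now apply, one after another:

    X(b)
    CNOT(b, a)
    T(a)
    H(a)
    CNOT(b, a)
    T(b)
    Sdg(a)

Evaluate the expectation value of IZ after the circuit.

The expectation value of IZ is -1.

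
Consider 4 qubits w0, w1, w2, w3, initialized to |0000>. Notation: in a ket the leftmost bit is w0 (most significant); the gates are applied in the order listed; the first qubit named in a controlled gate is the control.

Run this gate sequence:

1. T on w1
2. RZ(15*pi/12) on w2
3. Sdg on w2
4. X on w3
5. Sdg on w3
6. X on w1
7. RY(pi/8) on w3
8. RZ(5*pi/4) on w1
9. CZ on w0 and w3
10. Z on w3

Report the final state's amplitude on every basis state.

The resulting statevector has amplitude I*sin(pi/16) on |0100>, I*cos(pi/16) on |0101>, and 0 on every other basis state.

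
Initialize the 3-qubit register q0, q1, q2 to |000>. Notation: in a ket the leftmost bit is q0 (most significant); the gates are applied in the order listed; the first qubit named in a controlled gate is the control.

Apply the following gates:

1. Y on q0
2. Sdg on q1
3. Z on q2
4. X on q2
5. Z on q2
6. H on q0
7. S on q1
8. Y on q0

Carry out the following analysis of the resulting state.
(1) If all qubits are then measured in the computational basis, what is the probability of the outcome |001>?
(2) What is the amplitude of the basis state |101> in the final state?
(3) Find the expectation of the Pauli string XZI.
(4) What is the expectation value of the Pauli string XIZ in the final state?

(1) A full measurement returns |001> with probability 1/2.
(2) The final state's coefficient on |101> equals sqrt(2)/2.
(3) In the final state, XZI has expectation 1.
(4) The expectation value of XIZ is -1.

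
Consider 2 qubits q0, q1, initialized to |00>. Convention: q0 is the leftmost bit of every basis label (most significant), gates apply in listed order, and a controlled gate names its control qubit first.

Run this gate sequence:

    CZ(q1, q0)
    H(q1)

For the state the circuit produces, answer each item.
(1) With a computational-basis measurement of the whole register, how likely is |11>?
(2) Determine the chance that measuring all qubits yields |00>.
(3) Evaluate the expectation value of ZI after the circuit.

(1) A full measurement returns |11> with probability 0.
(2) Outcome |00> occurs with probability 1/2.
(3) The observable ZI averages to 1.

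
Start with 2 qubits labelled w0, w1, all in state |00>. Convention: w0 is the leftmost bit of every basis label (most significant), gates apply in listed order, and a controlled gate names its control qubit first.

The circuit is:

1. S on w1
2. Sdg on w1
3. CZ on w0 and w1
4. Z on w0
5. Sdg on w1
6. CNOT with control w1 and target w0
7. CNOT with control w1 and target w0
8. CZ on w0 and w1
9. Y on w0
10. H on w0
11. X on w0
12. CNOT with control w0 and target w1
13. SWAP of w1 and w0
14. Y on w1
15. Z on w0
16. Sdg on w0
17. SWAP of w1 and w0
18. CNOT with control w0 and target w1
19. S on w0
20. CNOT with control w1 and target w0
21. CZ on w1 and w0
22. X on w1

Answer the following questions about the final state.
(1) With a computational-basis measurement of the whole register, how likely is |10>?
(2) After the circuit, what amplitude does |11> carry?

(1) The probability of measuring |10> is 1/2.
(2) The final state's coefficient on |11> equals 0.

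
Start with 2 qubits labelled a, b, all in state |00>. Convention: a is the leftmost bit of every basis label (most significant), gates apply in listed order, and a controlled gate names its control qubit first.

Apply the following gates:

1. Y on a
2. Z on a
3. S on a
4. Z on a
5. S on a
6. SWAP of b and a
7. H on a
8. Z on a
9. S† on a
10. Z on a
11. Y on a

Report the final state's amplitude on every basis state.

The resulting statevector has amplitude 0 on |00>, sqrt(2)*I/2 on |01>, 0 on |10>, sqrt(2)/2 on |11>.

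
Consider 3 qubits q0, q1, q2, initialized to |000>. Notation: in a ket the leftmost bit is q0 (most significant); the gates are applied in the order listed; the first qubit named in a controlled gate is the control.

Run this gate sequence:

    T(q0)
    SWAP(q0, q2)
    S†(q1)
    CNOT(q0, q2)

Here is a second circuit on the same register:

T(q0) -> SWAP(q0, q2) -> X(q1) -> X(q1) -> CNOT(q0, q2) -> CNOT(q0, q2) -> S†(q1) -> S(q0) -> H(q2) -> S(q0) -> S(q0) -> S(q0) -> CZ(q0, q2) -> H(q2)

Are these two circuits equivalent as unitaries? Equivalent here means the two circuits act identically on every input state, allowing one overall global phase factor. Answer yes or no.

Yes — the two circuits implement the same unitary up to a global phase.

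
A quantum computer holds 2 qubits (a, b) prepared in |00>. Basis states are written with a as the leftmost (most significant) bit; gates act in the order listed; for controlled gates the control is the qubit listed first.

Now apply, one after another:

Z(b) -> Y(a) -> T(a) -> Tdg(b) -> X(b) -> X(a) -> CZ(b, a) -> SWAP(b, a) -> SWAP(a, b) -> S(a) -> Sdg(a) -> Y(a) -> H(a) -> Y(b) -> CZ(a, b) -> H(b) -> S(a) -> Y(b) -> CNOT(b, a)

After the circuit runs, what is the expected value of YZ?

The observable YZ averages to -1.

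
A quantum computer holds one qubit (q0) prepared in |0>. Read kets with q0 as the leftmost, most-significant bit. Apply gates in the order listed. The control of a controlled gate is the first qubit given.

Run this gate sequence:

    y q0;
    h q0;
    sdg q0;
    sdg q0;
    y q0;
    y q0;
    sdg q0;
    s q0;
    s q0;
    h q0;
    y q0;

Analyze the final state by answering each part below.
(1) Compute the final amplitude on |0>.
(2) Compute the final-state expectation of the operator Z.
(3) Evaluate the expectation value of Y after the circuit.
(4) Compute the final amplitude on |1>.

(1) The final state's coefficient on |0> equals 1/2 - I/2.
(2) The expectation value of Z is 0.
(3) The observable Y averages to -1.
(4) |1> carries amplitude -1/2 - I/2 in the final state.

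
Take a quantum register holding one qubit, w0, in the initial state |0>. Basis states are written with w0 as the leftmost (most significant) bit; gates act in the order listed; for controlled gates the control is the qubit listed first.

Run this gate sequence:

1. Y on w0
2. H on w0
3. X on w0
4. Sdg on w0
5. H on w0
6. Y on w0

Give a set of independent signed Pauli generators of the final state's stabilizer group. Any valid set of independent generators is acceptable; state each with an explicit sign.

The final state is stabilized by the group generated by -Y; other independent generating sets are equally valid.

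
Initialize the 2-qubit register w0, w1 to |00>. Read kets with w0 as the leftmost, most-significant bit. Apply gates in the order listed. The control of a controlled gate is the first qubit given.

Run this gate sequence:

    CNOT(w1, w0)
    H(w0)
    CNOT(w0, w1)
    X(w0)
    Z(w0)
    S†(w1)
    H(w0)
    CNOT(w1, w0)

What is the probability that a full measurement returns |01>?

Outcome |01> occurs with probability 1/4.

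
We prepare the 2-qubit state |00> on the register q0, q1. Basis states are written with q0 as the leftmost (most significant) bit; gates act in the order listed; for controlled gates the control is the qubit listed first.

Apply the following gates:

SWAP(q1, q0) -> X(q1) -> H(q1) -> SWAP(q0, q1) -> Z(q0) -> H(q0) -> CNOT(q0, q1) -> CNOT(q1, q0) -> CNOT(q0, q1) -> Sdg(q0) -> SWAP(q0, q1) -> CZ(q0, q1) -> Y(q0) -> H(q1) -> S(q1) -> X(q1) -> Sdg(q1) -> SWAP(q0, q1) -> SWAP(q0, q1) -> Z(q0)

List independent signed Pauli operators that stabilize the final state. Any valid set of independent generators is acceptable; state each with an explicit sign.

The stabilizer group can be generated by -IX, -ZI, among other valid generating sets.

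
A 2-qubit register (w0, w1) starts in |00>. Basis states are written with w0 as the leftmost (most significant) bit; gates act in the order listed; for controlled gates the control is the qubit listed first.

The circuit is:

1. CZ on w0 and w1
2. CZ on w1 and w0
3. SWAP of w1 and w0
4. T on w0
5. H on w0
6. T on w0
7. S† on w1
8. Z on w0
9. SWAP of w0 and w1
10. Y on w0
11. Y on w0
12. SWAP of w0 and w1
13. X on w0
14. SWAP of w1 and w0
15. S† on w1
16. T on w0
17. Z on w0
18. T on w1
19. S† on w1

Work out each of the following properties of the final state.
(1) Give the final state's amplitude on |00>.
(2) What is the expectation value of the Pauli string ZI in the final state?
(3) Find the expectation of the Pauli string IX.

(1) The final state's coefficient on |00> equals -sqrt(2)*exp(I*pi/4)/2.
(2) The observable ZI averages to 1.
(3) In the final state, IX has expectation 1.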